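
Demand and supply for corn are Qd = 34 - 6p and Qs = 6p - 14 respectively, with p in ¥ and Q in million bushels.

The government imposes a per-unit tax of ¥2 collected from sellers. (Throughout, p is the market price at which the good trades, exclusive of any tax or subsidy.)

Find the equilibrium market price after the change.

Before the shock: 34 - 6p = 6p - 14 ⇒ 48 = 12p ⇒ p = 4, Q = 10.
Since sellers keep the price net of the tax, the effective supply curve becomes Qs = 6p - 26.
Setting them equal: 34 - 6p = 6p - 26 → 60 = 12p, so p = 5 and Q = 4.

5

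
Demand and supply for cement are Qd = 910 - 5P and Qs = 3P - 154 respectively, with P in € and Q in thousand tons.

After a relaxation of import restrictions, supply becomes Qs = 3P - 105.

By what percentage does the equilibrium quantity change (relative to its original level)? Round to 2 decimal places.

+12.50

Original equilibrium: 910 - 5P = 3P - 154 gives 1064 = 8P, so P = 133 and Q = 245.
The new curves are Qd = 910 - 5P (demand) and Qs = 3P - 105 (supply).
Equate the new curves: 910 - 5P = 3P - 105, giving 1015 = 8P, P = 126.875, Q = 275.625.
%ΔQ = (275.625 − 245) / 245 × 100 = +12.50%.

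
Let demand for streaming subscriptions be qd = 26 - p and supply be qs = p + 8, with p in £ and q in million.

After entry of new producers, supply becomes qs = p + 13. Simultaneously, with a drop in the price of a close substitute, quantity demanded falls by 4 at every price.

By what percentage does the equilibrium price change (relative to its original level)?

-50

Initially, 26 - p = p + 8, so 18 = 2p and p = 9, q = 17.
The new curves are qd = 22 - p (demand) and qs = p + 13 (supply).
Equate the new curves: 22 - p = p + 13, giving 9 = 2p, p = 4.5, q = 17.5.
%Δp = (4.5 − 9) / 9 × 100 = -50%.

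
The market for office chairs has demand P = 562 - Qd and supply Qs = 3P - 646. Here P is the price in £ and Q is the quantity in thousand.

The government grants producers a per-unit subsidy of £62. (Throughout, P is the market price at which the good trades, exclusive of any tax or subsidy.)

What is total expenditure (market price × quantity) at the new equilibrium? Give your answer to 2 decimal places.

78310.75

Solve the original market: 562 - P = 3P - 646, hence P = 302 and Q = 260.
Since sellers receive the price plus the subsidy, the effective supply curve becomes Qs = 3P - 460.
New equilibrium: 562 - P = 3P - 460 ⇒ 1022 = 4P ⇒ P = 255.5, Q = 306.5.
New expenditure = 255.5 × 306.5 = 78310.75.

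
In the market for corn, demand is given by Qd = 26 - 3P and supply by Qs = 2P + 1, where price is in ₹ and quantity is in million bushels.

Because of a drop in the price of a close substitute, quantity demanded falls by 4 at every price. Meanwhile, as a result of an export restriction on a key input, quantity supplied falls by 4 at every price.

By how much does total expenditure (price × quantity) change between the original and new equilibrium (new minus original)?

Before the shock: 26 - 3P = 2P + 1 ⇒ 25 = 5P ⇒ P = 5, Q = 11.
After the shift, demand is Qd = 22 - 3P and supply is Qs = 2P - 3.
Setting them equal: 22 - 3P = 2P - 3 → 25 = 5P, so P = 5 and Q = 7.
Expenditure moves from 5×11 = 55 to 5×7 = 35; change = -20.

-20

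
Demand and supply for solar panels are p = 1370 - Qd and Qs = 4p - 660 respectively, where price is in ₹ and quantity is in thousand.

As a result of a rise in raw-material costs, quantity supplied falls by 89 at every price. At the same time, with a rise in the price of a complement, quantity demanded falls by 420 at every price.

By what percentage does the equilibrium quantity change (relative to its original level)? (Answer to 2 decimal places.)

Initially, 1370 - p = 4p - 660, so 2030 = 5p and p = 406, Q = 964.
After the shift, demand is Qd = 950 - p and supply is Qs = 4p - 749.
New equilibrium: 950 - p = 4p - 749 ⇒ 1699 = 5p ⇒ p = 339.8, Q = 610.2.
%ΔQ = (610.2 − 964) / 964 × 100 = -36.70%.

-36.70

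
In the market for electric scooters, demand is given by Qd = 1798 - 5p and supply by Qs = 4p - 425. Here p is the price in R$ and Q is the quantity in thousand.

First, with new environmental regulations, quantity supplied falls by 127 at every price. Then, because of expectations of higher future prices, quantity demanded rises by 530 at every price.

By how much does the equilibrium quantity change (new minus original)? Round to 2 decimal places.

+165.00

Before the shock: 1798 - 5p = 4p - 425 ⇒ 2223 = 9p ⇒ p = 247, Q = 563.
The shock moves the curves to Qd = 2328 - 5p and Qs = 4p - 552.
Clearing the new market: 2328 - 5p = 4p - 552, so p = 320 and Q = 728.
ΔQ = 728 − 563 = +165.00.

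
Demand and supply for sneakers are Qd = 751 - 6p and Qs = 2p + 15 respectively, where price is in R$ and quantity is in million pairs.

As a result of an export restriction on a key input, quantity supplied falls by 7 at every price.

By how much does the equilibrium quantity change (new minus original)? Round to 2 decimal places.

-5.25

Solve the original market: 751 - 6p = 2p + 15, hence p = 92 and Q = 199.
The new curves are Qd = 751 - 6p (demand) and Qs = 2p + 8 (supply).
Clearing the new market: 751 - 6p = 2p + 8, so p = 92.875 and Q = 193.75.
ΔQ = 193.75 − 199 = -5.25.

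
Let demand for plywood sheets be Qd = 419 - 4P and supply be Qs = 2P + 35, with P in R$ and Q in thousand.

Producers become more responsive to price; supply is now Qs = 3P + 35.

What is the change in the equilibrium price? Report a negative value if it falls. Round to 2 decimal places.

Solve the original market: 419 - 4P = 2P + 35, hence P = 64 and Q = 163.
With the change applied: demand Qd = 419 - 4P, supply Qs = 3P + 35.
Setting them equal: 419 - 4P = 3P + 35 → 384 = 7P, so P = 384/7 ≈ 54.8571 and Q = 1397/7 ≈ 199.5714.
ΔP = 54.8571 − 64 = -9.14.

-9.14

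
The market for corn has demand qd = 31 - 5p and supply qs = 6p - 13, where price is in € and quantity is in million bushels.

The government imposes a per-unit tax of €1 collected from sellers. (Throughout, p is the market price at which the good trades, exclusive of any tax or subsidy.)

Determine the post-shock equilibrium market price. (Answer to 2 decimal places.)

4.55

Before the shock: 31 - 5p = 6p - 13 ⇒ 44 = 11p ⇒ p = 4, q = 11.
Since sellers keep the price net of the tax, the effective supply curve becomes qs = 6p - 19.
Equate the new curves: 31 - 5p = 6p - 19, giving 50 = 11p, p = 50/11 ≈ 4.5455, q = 91/11 ≈ 8.2727.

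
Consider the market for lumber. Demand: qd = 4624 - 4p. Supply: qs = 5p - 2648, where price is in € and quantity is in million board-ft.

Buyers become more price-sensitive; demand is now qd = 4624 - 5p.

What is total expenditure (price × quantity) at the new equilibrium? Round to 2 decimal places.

Solve the original market: 4624 - 4p = 5p - 2648, hence p = 808 and q = 1392.
After the shift, demand is qd = 4624 - 5p and supply is qs = 5p - 2648.
Equate the new curves: 4624 - 5p = 5p - 2648, giving 7272 = 10p, p = 727.2, q = 988.
New expenditure = 727.2 × 988 = 718473.60.

718473.60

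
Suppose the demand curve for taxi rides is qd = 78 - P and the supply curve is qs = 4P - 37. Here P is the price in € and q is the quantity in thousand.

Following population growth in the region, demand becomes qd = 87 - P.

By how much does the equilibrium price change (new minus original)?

+1.8

Original equilibrium: 78 - P = 4P - 37 gives 115 = 5P, so P = 23 and q = 55.
The new curves are qd = 87 - P (demand) and qs = 4P - 37 (supply).
Equate the new curves: 87 - P = 4P - 37, giving 124 = 5P, P = 24.8, q = 62.2.
ΔP = 24.8 − 23 = +1.8.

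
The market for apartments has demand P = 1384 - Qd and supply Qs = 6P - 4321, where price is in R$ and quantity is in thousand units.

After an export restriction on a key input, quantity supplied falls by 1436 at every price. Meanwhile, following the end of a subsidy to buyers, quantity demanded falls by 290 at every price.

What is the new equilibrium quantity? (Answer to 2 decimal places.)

Original equilibrium: 1384 - P = 6P - 4321 gives 5705 = 7P, so P = 815 and Q = 569.
With the change applied: demand Qd = 1094 - P, supply Qs = 6P - 5757.
Clearing the new market: 1094 - P = 6P - 5757, so P = 6851/7 ≈ 978.7143 and Q = 807/7 ≈ 115.2857.

115.29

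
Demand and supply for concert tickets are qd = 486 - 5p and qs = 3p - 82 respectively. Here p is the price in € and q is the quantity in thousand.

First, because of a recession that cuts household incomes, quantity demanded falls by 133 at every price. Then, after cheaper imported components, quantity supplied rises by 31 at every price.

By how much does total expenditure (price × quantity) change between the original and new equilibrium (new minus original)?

Original equilibrium: 486 - 5p = 3p - 82 gives 568 = 8p, so p = 71 and q = 131.
The shock moves the curves to qd = 353 - 5p and qs = 3p - 51.
New equilibrium: 353 - 5p = 3p - 51 ⇒ 404 = 8p ⇒ p = 50.5, q = 100.5.
Expenditure moves from 71×131 = 9301 to 50.5×100.5 = 5075.25; change = -4225.75.

-4225.75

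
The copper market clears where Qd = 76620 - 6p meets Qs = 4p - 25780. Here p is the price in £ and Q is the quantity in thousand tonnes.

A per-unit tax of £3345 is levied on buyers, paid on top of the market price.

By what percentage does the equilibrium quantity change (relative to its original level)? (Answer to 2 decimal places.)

Solve the original market: 76620 - 6p = 4p - 25780, hence p = 10240 and Q = 15180.
Since buyers pay the price plus the tax, the effective demand curve becomes Qd = 56550 - 6p.
New equilibrium: 56550 - 6p = 4p - 25780 ⇒ 82330 = 10p ⇒ p = 8233, Q = 7152.
%ΔQ = (7152 − 15180) / 15180 × 100 = -52.89%.

-52.89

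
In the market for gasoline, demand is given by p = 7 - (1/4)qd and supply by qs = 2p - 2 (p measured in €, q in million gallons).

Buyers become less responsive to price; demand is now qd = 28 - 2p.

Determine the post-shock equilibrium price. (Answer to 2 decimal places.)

7.50

Before the shock: 28 - 4p = 2p - 2 ⇒ 30 = 6p ⇒ p = 5, q = 8.
After the shift, demand is qd = 28 - 2p and supply is qs = 2p - 2.
Clearing the new market: 28 - 2p = 2p - 2, so p = 7.5 and q = 13.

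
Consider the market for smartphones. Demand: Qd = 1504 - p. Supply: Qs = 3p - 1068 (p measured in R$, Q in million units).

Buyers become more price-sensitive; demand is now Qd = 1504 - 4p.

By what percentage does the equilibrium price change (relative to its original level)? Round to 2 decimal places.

Original equilibrium: 1504 - p = 3p - 1068 gives 2572 = 4p, so p = 643 and Q = 861.
After the shift, demand is Qd = 1504 - 4p and supply is Qs = 3p - 1068.
New equilibrium: 1504 - 4p = 3p - 1068 ⇒ 2572 = 7p ⇒ p = 2572/7 ≈ 367.4286, Q = 240/7 ≈ 34.2857.
%Δp = (367.4286 − 643) / 643 × 100 = -42.86%.

-42.86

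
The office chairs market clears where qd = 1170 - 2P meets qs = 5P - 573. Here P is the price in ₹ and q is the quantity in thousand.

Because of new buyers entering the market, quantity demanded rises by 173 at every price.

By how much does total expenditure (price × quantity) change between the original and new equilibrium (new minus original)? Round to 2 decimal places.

+50431.27

Before the shock: 1170 - 2P = 5P - 573 ⇒ 1743 = 7P ⇒ P = 249, q = 672.
The shock moves the curves to qd = 1343 - 2P and qs = 5P - 573.
Equate the new curves: 1343 - 2P = 5P - 573, giving 1916 = 7P, P = 1916/7 ≈ 273.7143, q = 5569/7 ≈ 795.5714.
Expenditure moves from 249×672 = 167328 to 273.7143×795.5714 = 217759.2653; change = +50431.27.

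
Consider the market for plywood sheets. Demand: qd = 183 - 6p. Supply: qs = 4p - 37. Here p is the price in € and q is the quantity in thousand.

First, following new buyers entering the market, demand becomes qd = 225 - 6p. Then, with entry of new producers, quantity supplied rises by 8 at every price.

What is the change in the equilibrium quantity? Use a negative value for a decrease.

Solve the original market: 183 - 6p = 4p - 37, hence p = 22 and q = 51.
The shock moves the curves to qd = 225 - 6p and qs = 4p - 29.
Setting them equal: 225 - 6p = 4p - 29 → 254 = 10p, so p = 25.4 and q = 72.6.
Δq = 72.6 − 51 = +21.6.

+21.6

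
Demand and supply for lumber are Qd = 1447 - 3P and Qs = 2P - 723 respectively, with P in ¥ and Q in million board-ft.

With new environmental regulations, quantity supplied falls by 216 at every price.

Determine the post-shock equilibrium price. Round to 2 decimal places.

Original equilibrium: 1447 - 3P = 2P - 723 gives 2170 = 5P, so P = 434 and Q = 145.
After the shift, demand is Qd = 1447 - 3P and supply is Qs = 2P - 939.
Clearing the new market: 1447 - 3P = 2P - 939, so P = 477.2 and Q = 15.4.

477.20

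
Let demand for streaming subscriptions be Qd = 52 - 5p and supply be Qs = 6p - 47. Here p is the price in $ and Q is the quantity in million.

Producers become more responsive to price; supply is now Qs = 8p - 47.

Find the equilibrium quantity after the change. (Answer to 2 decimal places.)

13.92

Before the shock: 52 - 5p = 6p - 47 ⇒ 99 = 11p ⇒ p = 9, Q = 7.
After the shift, demand is Qd = 52 - 5p and supply is Qs = 8p - 47.
Equate the new curves: 52 - 5p = 8p - 47, giving 99 = 13p, p = 99/13 ≈ 7.6154, Q = 181/13 ≈ 13.9231.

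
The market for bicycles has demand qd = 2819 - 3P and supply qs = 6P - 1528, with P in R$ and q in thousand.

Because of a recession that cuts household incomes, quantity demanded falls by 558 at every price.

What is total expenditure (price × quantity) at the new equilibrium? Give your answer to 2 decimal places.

420158.00

Initially, 2819 - 3P = 6P - 1528, so 4347 = 9P and P = 483, q = 1370.
With the change applied: demand qd = 2261 - 3P, supply qs = 6P - 1528.
Equate the new curves: 2261 - 3P = 6P - 1528, giving 3789 = 9P, P = 421, q = 998.
New expenditure = 421 × 998 = 420158.00.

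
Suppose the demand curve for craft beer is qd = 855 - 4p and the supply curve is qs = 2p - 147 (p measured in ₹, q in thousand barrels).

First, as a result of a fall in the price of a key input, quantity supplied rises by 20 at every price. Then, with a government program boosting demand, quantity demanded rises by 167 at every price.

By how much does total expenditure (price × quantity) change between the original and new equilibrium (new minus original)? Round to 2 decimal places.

+17795.00

Solve the original market: 855 - 4p = 2p - 147, hence p = 167 and q = 187.
With the change applied: demand qd = 1022 - 4p, supply qs = 2p - 127.
Clearing the new market: 1022 - 4p = 2p - 127, so p = 191.5 and q = 256.
Expenditure moves from 167×187 = 31229 to 191.5×256 = 49024; change = +17795.00.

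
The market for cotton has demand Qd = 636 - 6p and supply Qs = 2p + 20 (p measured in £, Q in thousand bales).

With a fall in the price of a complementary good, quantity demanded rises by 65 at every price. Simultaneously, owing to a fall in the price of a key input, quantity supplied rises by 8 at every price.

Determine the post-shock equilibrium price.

84.125

Original equilibrium: 636 - 6p = 2p + 20 gives 616 = 8p, so p = 77 and Q = 174.
The shock moves the curves to Qd = 701 - 6p and Qs = 2p + 28.
Clearing the new market: 701 - 6p = 2p + 28, so p = 84.125 and Q = 196.25.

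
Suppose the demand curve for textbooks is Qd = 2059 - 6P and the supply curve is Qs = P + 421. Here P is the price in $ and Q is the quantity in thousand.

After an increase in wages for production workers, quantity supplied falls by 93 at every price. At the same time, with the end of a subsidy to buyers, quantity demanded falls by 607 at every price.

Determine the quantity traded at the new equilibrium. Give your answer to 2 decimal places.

488.57

Solve the original market: 2059 - 6P = P + 421, hence P = 234 and Q = 655.
After the shift, demand is Qd = 1452 - 6P and supply is Qs = P + 328.
Equate the new curves: 1452 - 6P = P + 328, giving 1124 = 7P, P = 1124/7 ≈ 160.5714, Q = 3420/7 ≈ 488.5714.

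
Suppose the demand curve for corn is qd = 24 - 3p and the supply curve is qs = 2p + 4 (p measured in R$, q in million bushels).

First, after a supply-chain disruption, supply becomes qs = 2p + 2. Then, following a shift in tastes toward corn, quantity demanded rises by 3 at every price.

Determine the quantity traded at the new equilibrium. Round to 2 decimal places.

12.00

Initially, 24 - 3p = 2p + 4, so 20 = 5p and p = 4, q = 12.
With the change applied: demand qd = 27 - 3p, supply qs = 2p + 2.
Clearing the new market: 27 - 3p = 2p + 2, so p = 5 and q = 12.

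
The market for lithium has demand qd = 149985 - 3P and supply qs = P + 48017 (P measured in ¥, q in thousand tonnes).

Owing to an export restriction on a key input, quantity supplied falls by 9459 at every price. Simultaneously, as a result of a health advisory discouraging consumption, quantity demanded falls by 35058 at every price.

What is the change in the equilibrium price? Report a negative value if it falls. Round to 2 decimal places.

Initially, 149985 - 3P = P + 48017, so 101968 = 4P and P = 25492, q = 73509.
The shock moves the curves to qd = 114927 - 3P and qs = P + 38558.
New equilibrium: 114927 - 3P = P + 38558 ⇒ 76369 = 4P ⇒ P = 19092.25, q = 57650.25.
ΔP = 19092.25 − 25492 = -6399.75.

-6399.75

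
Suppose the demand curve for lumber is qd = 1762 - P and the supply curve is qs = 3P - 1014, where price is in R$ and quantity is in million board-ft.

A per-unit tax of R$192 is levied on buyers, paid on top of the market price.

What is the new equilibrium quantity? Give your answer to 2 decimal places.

Solve the original market: 1762 - P = 3P - 1014, hence P = 694 and q = 1068.
Since buyers pay the price plus the tax, the effective demand curve becomes qd = 1570 - P.
Setting them equal: 1570 - P = 3P - 1014 → 2584 = 4P, so P = 646 and q = 924.

924.00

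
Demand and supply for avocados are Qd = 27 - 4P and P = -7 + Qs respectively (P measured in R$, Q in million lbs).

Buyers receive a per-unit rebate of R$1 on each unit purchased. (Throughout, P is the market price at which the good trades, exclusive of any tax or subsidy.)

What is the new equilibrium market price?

Initially, 27 - 4P = P + 7, so 20 = 5P and P = 4, Q = 11.
Since buyers' out-of-pocket price is the market price minus the rebate, the effective demand curve becomes Qd = 31 - 4P.
Setting them equal: 31 - 4P = P + 7 → 24 = 5P, so P = 4.8 and Q = 11.8.

4.8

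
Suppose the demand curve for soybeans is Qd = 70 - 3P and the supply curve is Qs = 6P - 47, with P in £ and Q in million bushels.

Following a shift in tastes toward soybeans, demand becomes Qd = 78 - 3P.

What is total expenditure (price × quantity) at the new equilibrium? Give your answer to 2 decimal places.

Initially, 70 - 3P = 6P - 47, so 117 = 9P and P = 13, Q = 31.
With the change applied: demand Qd = 78 - 3P, supply Qs = 6P - 47.
New equilibrium: 78 - 3P = 6P - 47 ⇒ 125 = 9P ⇒ P = 125/9 ≈ 13.8889, Q = 109/3 ≈ 36.3333.
New expenditure = 13.8889 × 36.3333 = 504.63.

504.63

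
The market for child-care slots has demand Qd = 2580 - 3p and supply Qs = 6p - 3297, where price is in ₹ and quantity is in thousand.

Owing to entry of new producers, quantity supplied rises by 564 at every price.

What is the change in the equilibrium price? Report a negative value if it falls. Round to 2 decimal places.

Initially, 2580 - 3p = 6p - 3297, so 5877 = 9p and p = 653, Q = 621.
The shock moves the curves to Qd = 2580 - 3p and Qs = 6p - 2733.
New equilibrium: 2580 - 3p = 6p - 2733 ⇒ 5313 = 9p ⇒ p = 1771/3 ≈ 590.3333, Q = 809.
Δp = 590.3333 − 653 = -62.67.

-62.67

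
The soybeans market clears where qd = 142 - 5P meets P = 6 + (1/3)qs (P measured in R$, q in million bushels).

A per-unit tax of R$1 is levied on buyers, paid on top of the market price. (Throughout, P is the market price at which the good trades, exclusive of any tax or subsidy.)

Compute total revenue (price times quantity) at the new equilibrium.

Before the shock: 142 - 5P = 3P - 18 ⇒ 160 = 8P ⇒ P = 20, q = 42.
Since buyers pay the price plus the tax, the effective demand curve becomes qd = 137 - 5P.
New equilibrium: 137 - 5P = 3P - 18 ⇒ 155 = 8P ⇒ P = 19.375, q = 40.125.
New expenditure = 19.375 × 40.125 = 777.421875.

777.421875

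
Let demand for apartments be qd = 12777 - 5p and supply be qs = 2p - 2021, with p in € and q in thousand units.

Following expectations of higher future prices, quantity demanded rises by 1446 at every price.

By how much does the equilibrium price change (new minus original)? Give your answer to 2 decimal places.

+206.57

Solve the original market: 12777 - 5p = 2p - 2021, hence p = 2114 and q = 2207.
The shock moves the curves to qd = 14223 - 5p and qs = 2p - 2021.
Setting them equal: 14223 - 5p = 2p - 2021 → 16244 = 7p, so p = 16244/7 ≈ 2320.5714 and q = 18341/7 ≈ 2620.1429.
Δp = 2320.5714 − 2114 = +206.57.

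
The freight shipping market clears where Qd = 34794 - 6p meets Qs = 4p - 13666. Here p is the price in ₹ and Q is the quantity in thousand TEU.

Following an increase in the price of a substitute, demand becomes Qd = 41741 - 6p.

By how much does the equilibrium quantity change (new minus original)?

Solve the original market: 34794 - 6p = 4p - 13666, hence p = 4846 and Q = 5718.
The shock moves the curves to Qd = 41741 - 6p and Qs = 4p - 13666.
New equilibrium: 41741 - 6p = 4p - 13666 ⇒ 55407 = 10p ⇒ p = 5540.7, Q = 8496.8.
ΔQ = 8496.8 − 5718 = +2778.8.

+2778.8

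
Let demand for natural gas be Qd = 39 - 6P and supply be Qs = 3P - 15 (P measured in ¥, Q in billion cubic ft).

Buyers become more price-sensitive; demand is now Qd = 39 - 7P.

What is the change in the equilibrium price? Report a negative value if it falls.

-0.6

Initially, 39 - 6P = 3P - 15, so 54 = 9P and P = 6, Q = 3.
After the shift, demand is Qd = 39 - 7P and supply is Qs = 3P - 15.
Clearing the new market: 39 - 7P = 3P - 15, so P = 5.4 and Q = 1.2.
ΔP = 5.4 − 6 = -0.6.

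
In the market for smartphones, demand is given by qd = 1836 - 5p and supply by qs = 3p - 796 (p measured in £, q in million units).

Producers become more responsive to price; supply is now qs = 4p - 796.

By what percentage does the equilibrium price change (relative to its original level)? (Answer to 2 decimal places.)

-11.11

Solve the original market: 1836 - 5p = 3p - 796, hence p = 329 and q = 191.
The shock moves the curves to qd = 1836 - 5p and qs = 4p - 796.
Clearing the new market: 1836 - 5p = 4p - 796, so p = 2632/9 ≈ 292.4444 and q = 3364/9 ≈ 373.7778.
%Δp = (292.4444 − 329) / 329 × 100 = -11.11%.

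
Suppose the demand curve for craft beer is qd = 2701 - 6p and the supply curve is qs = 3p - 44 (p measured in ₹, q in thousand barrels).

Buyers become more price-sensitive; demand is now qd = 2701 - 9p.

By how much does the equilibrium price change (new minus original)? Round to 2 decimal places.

Initially, 2701 - 6p = 3p - 44, so 2745 = 9p and p = 305, q = 871.
The shock moves the curves to qd = 2701 - 9p and qs = 3p - 44.
Setting them equal: 2701 - 9p = 3p - 44 → 2745 = 12p, so p = 228.75 and q = 642.25.
Δp = 228.75 − 305 = -76.25.

-76.25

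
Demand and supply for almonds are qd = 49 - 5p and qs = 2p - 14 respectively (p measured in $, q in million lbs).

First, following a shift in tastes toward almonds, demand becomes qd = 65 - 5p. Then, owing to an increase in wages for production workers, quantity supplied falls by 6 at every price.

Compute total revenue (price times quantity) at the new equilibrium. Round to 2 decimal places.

Solve the original market: 49 - 5p = 2p - 14, hence p = 9 and q = 4.
The shock moves the curves to qd = 65 - 5p and qs = 2p - 20.
Clearing the new market: 65 - 5p = 2p - 20, so p = 85/7 ≈ 12.1429 and q = 30/7 ≈ 4.2857.
New expenditure = 12.1429 × 4.2857 = 52.04.

52.04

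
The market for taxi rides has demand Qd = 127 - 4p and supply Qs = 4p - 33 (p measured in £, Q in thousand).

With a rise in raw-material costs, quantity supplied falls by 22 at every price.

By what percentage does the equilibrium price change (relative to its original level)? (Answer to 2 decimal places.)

Before the shock: 127 - 4p = 4p - 33 ⇒ 160 = 8p ⇒ p = 20, Q = 47.
The new curves are Qd = 127 - 4p (demand) and Qs = 4p - 55 (supply).
New equilibrium: 127 - 4p = 4p - 55 ⇒ 182 = 8p ⇒ p = 22.75, Q = 36.
%Δp = (22.75 − 20) / 20 × 100 = +13.75%.

+13.75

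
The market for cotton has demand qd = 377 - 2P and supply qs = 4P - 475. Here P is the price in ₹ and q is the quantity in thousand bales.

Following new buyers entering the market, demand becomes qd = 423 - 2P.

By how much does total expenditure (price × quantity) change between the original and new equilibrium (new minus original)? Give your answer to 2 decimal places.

+5302.78

Before the shock: 377 - 2P = 4P - 475 ⇒ 852 = 6P ⇒ P = 142, q = 93.
With the change applied: demand qd = 423 - 2P, supply qs = 4P - 475.
Setting them equal: 423 - 2P = 4P - 475 → 898 = 6P, so P = 449/3 ≈ 149.6667 and q = 371/3 ≈ 123.6667.
Expenditure moves from 142×93 = 13206 to 149.6667×123.6667 = 18508.7778; change = +5302.78.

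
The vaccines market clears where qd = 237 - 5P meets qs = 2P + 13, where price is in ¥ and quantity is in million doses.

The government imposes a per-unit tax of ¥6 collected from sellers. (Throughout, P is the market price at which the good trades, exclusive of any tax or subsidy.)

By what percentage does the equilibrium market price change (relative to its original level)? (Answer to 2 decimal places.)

Solve the original market: 237 - 5P = 2P + 13, hence P = 32 and q = 77.
Since sellers keep the price net of the tax, the effective supply curve becomes qs = 2P + 1.
Equate the new curves: 237 - 5P = 2P + 1, giving 236 = 7P, P = 236/7 ≈ 33.7143, q = 479/7 ≈ 68.4286.
%ΔP = (33.7143 − 32) / 32 × 100 = +5.36%.

+5.36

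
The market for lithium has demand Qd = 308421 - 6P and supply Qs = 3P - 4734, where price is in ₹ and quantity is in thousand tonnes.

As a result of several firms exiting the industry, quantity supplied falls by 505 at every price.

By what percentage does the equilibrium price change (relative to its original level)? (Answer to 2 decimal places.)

Before the shock: 308421 - 6P = 3P - 4734 ⇒ 313155 = 9P ⇒ P = 34795, Q = 99651.
The new curves are Qd = 308421 - 6P (demand) and Qs = 3P - 5239 (supply).
Clearing the new market: 308421 - 6P = 3P - 5239, so P = 313660/9 ≈ 34851.1111 and Q = 297943/3 ≈ 99314.3333.
%ΔP = (34851.1111 − 34795) / 34795 × 100 = +0.16%.

+0.16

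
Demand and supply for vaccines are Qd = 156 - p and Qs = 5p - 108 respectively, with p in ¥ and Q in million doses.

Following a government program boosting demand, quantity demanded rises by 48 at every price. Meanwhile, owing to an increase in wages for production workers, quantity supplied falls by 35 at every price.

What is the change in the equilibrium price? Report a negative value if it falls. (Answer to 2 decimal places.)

+13.83

Before the shock: 156 - p = 5p - 108 ⇒ 264 = 6p ⇒ p = 44, Q = 112.
The shock moves the curves to Qd = 204 - p and Qs = 5p - 143.
New equilibrium: 204 - p = 5p - 143 ⇒ 347 = 6p ⇒ p = 347/6 ≈ 57.8333, Q = 877/6 ≈ 146.1667.
Δp = 57.8333 − 44 = +13.83.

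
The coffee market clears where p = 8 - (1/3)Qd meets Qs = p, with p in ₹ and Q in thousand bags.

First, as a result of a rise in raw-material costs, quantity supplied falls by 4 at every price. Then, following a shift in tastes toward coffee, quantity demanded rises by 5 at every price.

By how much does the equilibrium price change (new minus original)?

+2.25

Initially, 24 - 3p = p, so 24 = 4p and p = 6, Q = 6.
After the shift, demand is Qd = 29 - 3p and supply is Qs = p - 4.
Clearing the new market: 29 - 3p = p - 4, so p = 8.25 and Q = 4.25.
Δp = 8.25 − 6 = +2.25.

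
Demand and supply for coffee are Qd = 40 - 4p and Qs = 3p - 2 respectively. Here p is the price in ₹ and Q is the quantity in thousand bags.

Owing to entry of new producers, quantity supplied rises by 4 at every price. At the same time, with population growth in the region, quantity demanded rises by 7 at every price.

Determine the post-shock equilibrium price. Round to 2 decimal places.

6.43

Initially, 40 - 4p = 3p - 2, so 42 = 7p and p = 6, Q = 16.
With the change applied: demand Qd = 47 - 4p, supply Qs = 3p + 2.
Equate the new curves: 47 - 4p = 3p + 2, giving 45 = 7p, p = 45/7 ≈ 6.4286, Q = 149/7 ≈ 21.2857.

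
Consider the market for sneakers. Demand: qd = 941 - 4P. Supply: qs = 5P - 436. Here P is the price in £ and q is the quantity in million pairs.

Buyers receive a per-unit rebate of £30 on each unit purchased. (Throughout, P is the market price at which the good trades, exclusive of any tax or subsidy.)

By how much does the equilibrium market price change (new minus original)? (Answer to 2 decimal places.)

+13.33

Solve the original market: 941 - 4P = 5P - 436, hence P = 153 and q = 329.
Since buyers' out-of-pocket price is the market price minus the rebate, the effective demand curve becomes qd = 1061 - 4P.
Equate the new curves: 1061 - 4P = 5P - 436, giving 1497 = 9P, P = 499/3 ≈ 166.3333, q = 1187/3 ≈ 395.6667.
ΔP = 166.3333 − 153 = +13.33.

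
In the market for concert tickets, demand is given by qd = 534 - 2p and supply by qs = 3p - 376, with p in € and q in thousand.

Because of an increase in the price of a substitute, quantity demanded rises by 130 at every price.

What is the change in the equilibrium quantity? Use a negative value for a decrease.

Solve the original market: 534 - 2p = 3p - 376, hence p = 182 and q = 170.
With the change applied: demand qd = 664 - 2p, supply qs = 3p - 376.
Setting them equal: 664 - 2p = 3p - 376 → 1040 = 5p, so p = 208 and q = 248.
Δq = 248 − 170 = +78.

+78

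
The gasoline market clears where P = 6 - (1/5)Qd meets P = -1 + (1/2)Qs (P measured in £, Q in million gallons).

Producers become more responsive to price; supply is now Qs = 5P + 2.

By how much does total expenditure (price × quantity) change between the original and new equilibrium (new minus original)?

+4.8

Initially, 30 - 5P = 2P + 2, so 28 = 7P and P = 4, Q = 10.
The shock moves the curves to Qd = 30 - 5P and Qs = 5P + 2.
New equilibrium: 30 - 5P = 5P + 2 ⇒ 28 = 10P ⇒ P = 2.8, Q = 16.
Expenditure moves from 4×10 = 40 to 2.8×16 = 44.8; change = +4.8.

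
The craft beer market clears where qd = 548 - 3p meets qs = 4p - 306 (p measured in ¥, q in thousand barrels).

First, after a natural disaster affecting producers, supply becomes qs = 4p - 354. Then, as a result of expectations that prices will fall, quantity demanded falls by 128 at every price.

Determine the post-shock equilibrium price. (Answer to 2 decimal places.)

Before the shock: 548 - 3p = 4p - 306 ⇒ 854 = 7p ⇒ p = 122, q = 182.
The new curves are qd = 420 - 3p (demand) and qs = 4p - 354 (supply).
Equate the new curves: 420 - 3p = 4p - 354, giving 774 = 7p, p = 774/7 ≈ 110.5714, q = 618/7 ≈ 88.2857.

110.57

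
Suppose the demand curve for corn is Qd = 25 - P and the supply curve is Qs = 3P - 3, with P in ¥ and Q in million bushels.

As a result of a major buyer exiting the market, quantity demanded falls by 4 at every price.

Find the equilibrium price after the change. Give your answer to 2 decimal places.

Initially, 25 - P = 3P - 3, so 28 = 4P and P = 7, Q = 18.
The shock moves the curves to Qd = 21 - P and Qs = 3P - 3.
Equate the new curves: 21 - P = 3P - 3, giving 24 = 4P, P = 6, Q = 15.

6.00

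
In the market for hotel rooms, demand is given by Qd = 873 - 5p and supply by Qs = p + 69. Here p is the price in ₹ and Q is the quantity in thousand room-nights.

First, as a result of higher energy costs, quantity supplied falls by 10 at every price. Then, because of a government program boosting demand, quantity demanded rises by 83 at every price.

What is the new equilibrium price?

149.5

Original equilibrium: 873 - 5p = p + 69 gives 804 = 6p, so p = 134 and Q = 203.
After the shift, demand is Qd = 956 - 5p and supply is Qs = p + 59.
Setting them equal: 956 - 5p = p + 59 → 897 = 6p, so p = 149.5 and Q = 208.5.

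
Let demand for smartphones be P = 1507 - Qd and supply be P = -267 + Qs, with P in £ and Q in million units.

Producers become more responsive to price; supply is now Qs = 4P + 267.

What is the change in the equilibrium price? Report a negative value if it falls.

-372

Original equilibrium: 1507 - P = P + 267 gives 1240 = 2P, so P = 620 and Q = 887.
After the shift, demand is Qd = 1507 - P and supply is Qs = 4P + 267.
New equilibrium: 1507 - P = 4P + 267 ⇒ 1240 = 5P ⇒ P = 248, Q = 1259.
ΔP = 248 − 620 = -372.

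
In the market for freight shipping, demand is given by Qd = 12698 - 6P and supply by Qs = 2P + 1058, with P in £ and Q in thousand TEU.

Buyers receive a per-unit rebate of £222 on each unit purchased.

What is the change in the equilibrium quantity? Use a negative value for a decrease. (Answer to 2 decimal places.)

+333.00

Before the shock: 12698 - 6P = 2P + 1058 ⇒ 11640 = 8P ⇒ P = 1455, Q = 3968.
Since buyers' out-of-pocket price is the market price minus the rebate, the effective demand curve becomes Qd = 14030 - 6P.
New equilibrium: 14030 - 6P = 2P + 1058 ⇒ 12972 = 8P ⇒ P = 1621.5, Q = 4301.
ΔQ = 4301 − 3968 = +333.00.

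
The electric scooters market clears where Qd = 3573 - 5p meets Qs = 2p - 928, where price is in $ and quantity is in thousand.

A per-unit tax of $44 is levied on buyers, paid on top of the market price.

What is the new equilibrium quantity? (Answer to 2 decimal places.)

295.14

Before the shock: 3573 - 5p = 2p - 928 ⇒ 4501 = 7p ⇒ p = 643, Q = 358.
Since buyers pay the price plus the tax, the effective demand curve becomes Qd = 3353 - 5p.
Equate the new curves: 3353 - 5p = 2p - 928, giving 4281 = 7p, p = 4281/7 ≈ 611.5714, Q = 2066/7 ≈ 295.1429.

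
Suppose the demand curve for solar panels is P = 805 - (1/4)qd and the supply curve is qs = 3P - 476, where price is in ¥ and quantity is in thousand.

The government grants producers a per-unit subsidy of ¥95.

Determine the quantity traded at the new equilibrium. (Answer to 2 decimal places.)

1270.86

Solve the original market: 3220 - 4P = 3P - 476, hence P = 528 and q = 1108.
Since sellers receive the price plus the subsidy, the effective supply curve becomes qs = 3P - 191.
Equate the new curves: 3220 - 4P = 3P - 191, giving 3411 = 7P, P = 3411/7 ≈ 487.2857, q = 8896/7 ≈ 1270.8571.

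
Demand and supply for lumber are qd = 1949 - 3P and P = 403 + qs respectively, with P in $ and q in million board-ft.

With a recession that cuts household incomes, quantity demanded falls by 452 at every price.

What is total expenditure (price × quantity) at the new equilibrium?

34200

Original equilibrium: 1949 - 3P = P - 403 gives 2352 = 4P, so P = 588 and q = 185.
After the shift, demand is qd = 1497 - 3P and supply is qs = P - 403.
Clearing the new market: 1497 - 3P = P - 403, so P = 475 and q = 72.
New expenditure = 475 × 72 = 34200.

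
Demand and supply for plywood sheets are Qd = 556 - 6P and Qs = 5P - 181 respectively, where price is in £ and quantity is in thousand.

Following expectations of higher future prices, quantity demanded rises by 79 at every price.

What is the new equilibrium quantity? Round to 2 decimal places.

Before the shock: 556 - 6P = 5P - 181 ⇒ 737 = 11P ⇒ P = 67, Q = 154.
The new curves are Qd = 635 - 6P (demand) and Qs = 5P - 181 (supply).
Setting them equal: 635 - 6P = 5P - 181 → 816 = 11P, so P = 816/11 ≈ 74.1818 and Q = 2089/11 ≈ 189.9091.

189.91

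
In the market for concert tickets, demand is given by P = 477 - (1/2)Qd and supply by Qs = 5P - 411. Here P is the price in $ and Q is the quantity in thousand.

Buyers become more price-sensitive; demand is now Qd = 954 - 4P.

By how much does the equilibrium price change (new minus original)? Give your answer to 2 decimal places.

-43.33

Solve the original market: 954 - 2P = 5P - 411, hence P = 195 and Q = 564.
The shock moves the curves to Qd = 954 - 4P and Qs = 5P - 411.
New equilibrium: 954 - 4P = 5P - 411 ⇒ 1365 = 9P ⇒ P = 455/3 ≈ 151.6667, Q = 1042/3 ≈ 347.3333.
ΔP = 151.6667 − 195 = -43.33.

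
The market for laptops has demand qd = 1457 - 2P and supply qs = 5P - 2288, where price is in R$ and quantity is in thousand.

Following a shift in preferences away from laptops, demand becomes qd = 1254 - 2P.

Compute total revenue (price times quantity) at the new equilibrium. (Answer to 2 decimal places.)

122452.00

Initially, 1457 - 2P = 5P - 2288, so 3745 = 7P and P = 535, q = 387.
The new curves are qd = 1254 - 2P (demand) and qs = 5P - 2288 (supply).
Clearing the new market: 1254 - 2P = 5P - 2288, so P = 506 and q = 242.
New expenditure = 506 × 242 = 122452.00.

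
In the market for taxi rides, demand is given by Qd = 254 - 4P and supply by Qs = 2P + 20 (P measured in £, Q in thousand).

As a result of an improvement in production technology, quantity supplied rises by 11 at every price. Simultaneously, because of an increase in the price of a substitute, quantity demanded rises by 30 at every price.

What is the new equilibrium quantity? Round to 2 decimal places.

115.33

Before the shock: 254 - 4P = 2P + 20 ⇒ 234 = 6P ⇒ P = 39, Q = 98.
The shock moves the curves to Qd = 284 - 4P and Qs = 2P + 31.
Setting them equal: 284 - 4P = 2P + 31 → 253 = 6P, so P = 253/6 ≈ 42.1667 and Q = 346/3 ≈ 115.3333.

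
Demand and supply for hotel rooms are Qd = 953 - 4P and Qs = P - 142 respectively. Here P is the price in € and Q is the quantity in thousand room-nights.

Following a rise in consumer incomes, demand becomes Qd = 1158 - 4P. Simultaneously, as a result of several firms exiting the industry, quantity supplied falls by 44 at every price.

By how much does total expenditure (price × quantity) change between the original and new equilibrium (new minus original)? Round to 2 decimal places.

Initially, 953 - 4P = P - 142, so 1095 = 5P and P = 219, Q = 77.
After the shift, demand is Qd = 1158 - 4P and supply is Qs = P - 186.
New equilibrium: 1158 - 4P = P - 186 ⇒ 1344 = 5P ⇒ P = 268.8, Q = 82.8.
Expenditure moves from 219×77 = 16863 to 268.8×82.8 = 22256.64; change = +5393.64.

+5393.64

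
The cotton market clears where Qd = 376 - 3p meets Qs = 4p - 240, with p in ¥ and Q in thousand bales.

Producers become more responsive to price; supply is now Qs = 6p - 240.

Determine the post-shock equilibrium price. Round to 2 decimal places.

68.44

Initially, 376 - 3p = 4p - 240, so 616 = 7p and p = 88, Q = 112.
The new curves are Qd = 376 - 3p (demand) and Qs = 6p - 240 (supply).
Setting them equal: 376 - 3p = 6p - 240 → 616 = 9p, so p = 616/9 ≈ 68.4444 and Q = 512/3 ≈ 170.6667.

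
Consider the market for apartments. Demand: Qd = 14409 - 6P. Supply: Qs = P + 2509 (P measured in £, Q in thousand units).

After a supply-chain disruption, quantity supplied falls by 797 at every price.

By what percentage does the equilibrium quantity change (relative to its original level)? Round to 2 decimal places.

Solve the original market: 14409 - 6P = P + 2509, hence P = 1700 and Q = 4209.
After the shift, demand is Qd = 14409 - 6P and supply is Qs = P + 1712.
Clearing the new market: 14409 - 6P = P + 1712, so P = 12697/7 ≈ 1813.8571 and Q = 24681/7 ≈ 3525.8571.
%ΔQ = (3525.8571 − 4209) / 4209 × 100 = -16.23%.

-16.23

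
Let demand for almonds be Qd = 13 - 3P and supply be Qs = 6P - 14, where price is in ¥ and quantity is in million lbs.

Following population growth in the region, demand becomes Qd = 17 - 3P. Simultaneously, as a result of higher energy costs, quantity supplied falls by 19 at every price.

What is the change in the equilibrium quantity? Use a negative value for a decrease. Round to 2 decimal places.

Initially, 13 - 3P = 6P - 14, so 27 = 9P and P = 3, Q = 4.
The shock moves the curves to Qd = 17 - 3P and Qs = 6P - 33.
New equilibrium: 17 - 3P = 6P - 33 ⇒ 50 = 9P ⇒ P = 50/9 ≈ 5.5556, Q = 1/3 ≈ 0.3333.
ΔQ = 0.3333 − 4 = -3.67.

-3.67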